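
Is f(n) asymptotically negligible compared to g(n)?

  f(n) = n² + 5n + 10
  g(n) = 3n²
False

f(n) = n² + 5n + 10 is O(n²), and g(n) = 3n² is O(n²).
Since they have the same growth rate, f(n) = o(g(n)) is false.
(f = o(g) requires f to grow strictly slower, not equal.)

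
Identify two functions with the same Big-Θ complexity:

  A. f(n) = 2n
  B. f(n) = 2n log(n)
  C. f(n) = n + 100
A and C

Examining each function:
  A. 2n is O(n)
  B. 2n log(n) is O(n log n)
  C. n + 100 is O(n)

Functions A and C both have the same complexity class.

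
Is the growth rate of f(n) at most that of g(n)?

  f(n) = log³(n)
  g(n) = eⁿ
True

f(n) = log³(n) is O(log³ n), and g(n) = eⁿ is O(eⁿ).
Since O(log³ n) ⊆ O(eⁿ) (f grows no faster than g), f(n) = O(g(n)) is true.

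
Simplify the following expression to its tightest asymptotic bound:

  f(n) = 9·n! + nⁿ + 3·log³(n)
Θ(nⁿ)

Order the terms by growth rate: 3·log³(n) ≺ 9·n! ≺ nⁿ.
The fastest-growing term nⁿ dominates as n → ∞; dropping its constant factor gives Θ(nⁿ).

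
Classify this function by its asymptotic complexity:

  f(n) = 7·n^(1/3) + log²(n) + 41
O(n^(1/3))

The dominant term in 7·n^(1/3) + log²(n) + 41 is 7·n^(1/3), which is Θ(n^(1/3)).
Lower-order terms (log²(n), 41) are asymptotically negligible.
Constants are absorbed, so the tightest bound is O(n^(1/3)).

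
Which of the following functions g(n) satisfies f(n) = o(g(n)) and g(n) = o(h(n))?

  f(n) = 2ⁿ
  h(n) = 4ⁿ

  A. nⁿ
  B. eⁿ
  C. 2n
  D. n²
B

We need g(n) with 2ⁿ = o(g(n)) and g(n) = o(4ⁿ), i.e. O(2ⁿ) ≺ g ≺ O(4ⁿ).
Check each option:
  A. nⁿ — O(nⁿ) does not grow strictly slower than h(n)
  B. eⁿ — O(eⁿ) is strictly between O(2ⁿ) and O(4ⁿ) ✓
  C. 2n — O(n) does not grow strictly faster than f(n)
  D. n² — O(n²) does not grow strictly faster than f(n)

Only option B (eⁿ) lies strictly between.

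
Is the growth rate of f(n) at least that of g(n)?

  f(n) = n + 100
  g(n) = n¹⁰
False

f(n) = n + 100 is O(n), and g(n) = n¹⁰ is O(n¹⁰).
Since O(n) grows slower than O(n¹⁰), f(n) = Ω(g(n)) is false.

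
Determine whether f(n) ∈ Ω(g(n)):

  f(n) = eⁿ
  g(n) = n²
True

f(n) = eⁿ is O(eⁿ), and g(n) = n² is O(n²).
Since O(eⁿ) grows at least as fast as O(n²), f(n) = Ω(g(n)) is true.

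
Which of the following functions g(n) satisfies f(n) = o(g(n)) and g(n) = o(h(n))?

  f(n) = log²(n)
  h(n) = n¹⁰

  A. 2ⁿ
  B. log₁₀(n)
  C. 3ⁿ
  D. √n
D

We need g(n) with log²(n) = o(g(n)) and g(n) = o(n¹⁰), i.e. O(log² n) ≺ g ≺ O(n¹⁰).
Check each option:
  A. 2ⁿ — O(2ⁿ) does not grow strictly slower than h(n)
  B. log₁₀(n) — O(log n) does not grow strictly faster than f(n)
  C. 3ⁿ — O(3ⁿ) does not grow strictly slower than h(n)
  D. √n — O(√n) is strictly between O(log² n) and O(n¹⁰) ✓

Only option D (√n) lies strictly between.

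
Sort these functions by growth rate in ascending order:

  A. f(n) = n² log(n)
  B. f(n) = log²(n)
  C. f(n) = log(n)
C < B < A

Comparing growth rates:
C = log(n) is O(log n)
B = log²(n) is O(log² n)
A = n² log(n) is O(n² log n)

Therefore, the order from slowest to fastest is: C < B < A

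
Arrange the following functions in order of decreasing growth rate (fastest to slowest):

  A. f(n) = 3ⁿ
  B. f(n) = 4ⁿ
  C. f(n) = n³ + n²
B > A > C

Comparing growth rates:
B = 4ⁿ is O(4ⁿ)
A = 3ⁿ is O(3ⁿ)
C = n³ + n² is O(n³)

Therefore, the order from fastest to slowest is: B > A > C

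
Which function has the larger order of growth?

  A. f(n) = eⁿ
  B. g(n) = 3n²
A

f(n) = eⁿ is O(eⁿ), while g(n) = 3n² is O(n²).
Since O(eⁿ) grows faster than O(n²), f(n) dominates.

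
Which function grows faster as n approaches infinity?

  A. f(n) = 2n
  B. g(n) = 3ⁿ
B

f(n) = 2n is O(n), while g(n) = 3ⁿ is O(3ⁿ).
Since O(3ⁿ) grows faster than O(n), g(n) dominates.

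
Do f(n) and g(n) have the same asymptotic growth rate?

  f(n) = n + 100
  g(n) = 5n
True

f(n) = n + 100 and g(n) = 5n are both O(n).
Since they have the same asymptotic growth rate, f(n) = Θ(g(n)) is true.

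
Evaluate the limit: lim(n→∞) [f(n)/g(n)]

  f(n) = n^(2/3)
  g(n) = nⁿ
0

Since n^(2/3) (O(n^(2/3))) grows slower than nⁿ (O(nⁿ)),
the ratio f(n)/g(n) → 0 as n → ∞.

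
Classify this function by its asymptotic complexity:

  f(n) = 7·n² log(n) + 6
O(n² log n)

The dominant term in 7·n² log(n) + 6 is 7·n² log(n), which is Θ(n² log n).
Lower-order terms (6) are asymptotically negligible.
Constants are absorbed, so the tightest bound is O(n² log n).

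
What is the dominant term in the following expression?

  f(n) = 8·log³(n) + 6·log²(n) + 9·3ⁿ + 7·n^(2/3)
9·3ⁿ

Looking at each term:
  - 8·log³(n) is O(log³ n)
  - 6·log²(n) is O(log² n)
  - 9·3ⁿ is O(3ⁿ)
  - 7·n^(2/3) is O(n^(2/3))

The term 9·3ⁿ (O(3ⁿ)) grows fastest and dominates all others.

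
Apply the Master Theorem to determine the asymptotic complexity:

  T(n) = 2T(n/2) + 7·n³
Θ(n³)

Master Theorem: a = 2, b = 2, f(n) = 7·n³.
Compute the critical exponent d = log₂(2) = 1.
Compare f(n) = Θ(n³) against n^d:
  k = 3 > d = 1, so f(n) = Ω(n^(d+ε)) — Case 3.
  Regularity: a·(n/b)^3/n^3 = a/b^3 = 2/8 < 1 ✓.
  The top-level work dominates: T(n) = Θ(f(n)) = Θ(n³).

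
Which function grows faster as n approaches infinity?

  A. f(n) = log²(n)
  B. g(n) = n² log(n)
B

f(n) = log²(n) is O(log² n), while g(n) = n² log(n) is O(n² log n).
Since O(n² log n) grows faster than O(log² n), g(n) dominates.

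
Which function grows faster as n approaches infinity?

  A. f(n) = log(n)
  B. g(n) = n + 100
B

f(n) = log(n) is O(log n), while g(n) = n + 100 is O(n).
Since O(n) grows faster than O(log n), g(n) dominates.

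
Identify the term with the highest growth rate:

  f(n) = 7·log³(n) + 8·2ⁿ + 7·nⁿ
7·nⁿ

Looking at each term:
  - 7·log³(n) is O(log³ n)
  - 8·2ⁿ is O(2ⁿ)
  - 7·nⁿ is O(nⁿ)

The term 7·nⁿ (O(nⁿ)) grows fastest and dominates all others.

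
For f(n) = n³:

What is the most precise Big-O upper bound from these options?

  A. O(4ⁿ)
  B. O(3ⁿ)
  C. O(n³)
C

f(n) = n³ is O(n³).
All listed options are valid Big-O bounds (upper bounds),
but O(n³) is the tightest (smallest valid bound).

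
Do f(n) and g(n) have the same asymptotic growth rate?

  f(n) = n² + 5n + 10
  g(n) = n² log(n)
False

f(n) = n² + 5n + 10 is O(n²), and g(n) = n² log(n) is O(n² log n).
Since they have different growth rates, f(n) = Θ(g(n)) is false.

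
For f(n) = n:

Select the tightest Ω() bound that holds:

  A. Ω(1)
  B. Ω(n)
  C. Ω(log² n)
B

f(n) = n is Ω(n).
All listed options are valid Big-Ω bounds (lower bounds),
but Ω(n) is the tightest (largest valid bound).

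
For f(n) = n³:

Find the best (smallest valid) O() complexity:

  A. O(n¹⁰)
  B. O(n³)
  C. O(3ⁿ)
B

f(n) = n³ is O(n³).
All listed options are valid Big-O bounds (upper bounds),
but O(n³) is the tightest (smallest valid bound).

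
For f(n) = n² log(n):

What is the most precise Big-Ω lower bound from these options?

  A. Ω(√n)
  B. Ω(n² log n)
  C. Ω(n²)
B

f(n) = n² log(n) is Ω(n² log n).
All listed options are valid Big-Ω bounds (lower bounds),
but Ω(n² log n) is the tightest (largest valid bound).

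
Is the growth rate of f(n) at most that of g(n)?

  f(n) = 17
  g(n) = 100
True

f(n) = 17 and g(n) = 100 are both O(1).
Big-O permits equal growth rates (f ≤ c·g for some c), so f(n) = O(g(n)) is true.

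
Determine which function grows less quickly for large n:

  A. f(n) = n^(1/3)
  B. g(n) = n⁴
A

f(n) = n^(1/3) is O(n^(1/3)), while g(n) = n⁴ is O(n⁴).
Since O(n^(1/3)) grows slower than O(n⁴), f(n) is dominated.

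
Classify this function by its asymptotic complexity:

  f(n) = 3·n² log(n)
O(n² log n)

The dominant term in 3·n² log(n) is 3·n² log(n), which is Θ(n² log n).
Constants are absorbed, so the tightest bound is O(n² log n).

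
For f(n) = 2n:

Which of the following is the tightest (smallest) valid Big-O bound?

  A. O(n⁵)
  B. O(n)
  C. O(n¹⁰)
B

f(n) = 2n is O(n).
All listed options are valid Big-O bounds (upper bounds),
but O(n) is the tightest (smallest valid bound).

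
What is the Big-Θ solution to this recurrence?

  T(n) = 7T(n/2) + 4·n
Θ(n^log₂(7))

Master Theorem: a = 7, b = 2, f(n) = 4·n.
Compute the critical exponent d = log₂(7) = 2.807.
Compare f(n) = Θ(n) against n^d:
  k = 1 < d = 2.807, so f(n) = O(n^(d-ε)) — Case 1.
  The recursion cost dominates: T(n) = Θ(n^d) = Θ(n^log₂(7)).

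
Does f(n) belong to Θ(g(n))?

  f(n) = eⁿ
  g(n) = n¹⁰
False

f(n) = eⁿ is O(eⁿ), and g(n) = n¹⁰ is O(n¹⁰).
Since they have different growth rates, f(n) = Θ(g(n)) is false.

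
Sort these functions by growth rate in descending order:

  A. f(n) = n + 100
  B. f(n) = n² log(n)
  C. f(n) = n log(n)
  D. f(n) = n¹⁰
D > B > C > A

Comparing growth rates:
D = n¹⁰ is O(n¹⁰)
B = n² log(n) is O(n² log n)
C = n log(n) is O(n log n)
A = n + 100 is O(n)

Therefore, the order from fastest to slowest is: D > B > C > A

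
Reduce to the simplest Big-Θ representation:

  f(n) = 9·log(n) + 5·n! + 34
Θ(n!)

Order the terms by growth rate: 34 ≺ 9·log(n) ≺ 5·n!.
The fastest-growing term 5·n! dominates as n → ∞; dropping its constant factor gives Θ(n!).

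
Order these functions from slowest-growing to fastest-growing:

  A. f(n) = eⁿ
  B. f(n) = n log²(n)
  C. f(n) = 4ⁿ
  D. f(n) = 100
D < B < A < C

Comparing growth rates:
D = 100 is O(1)
B = n log²(n) is O(n log² n)
A = eⁿ is O(eⁿ)
C = 4ⁿ is O(4ⁿ)

Therefore, the order from slowest to fastest is: D < B < A < C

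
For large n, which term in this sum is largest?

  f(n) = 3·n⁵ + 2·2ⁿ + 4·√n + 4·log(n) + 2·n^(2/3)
2·2ⁿ

Looking at each term:
  - 3·n⁵ is O(n⁵)
  - 2·2ⁿ is O(2ⁿ)
  - 4·√n is O(√n)
  - 4·log(n) is O(log n)
  - 2·n^(2/3) is O(n^(2/3))

The term 2·2ⁿ (O(2ⁿ)) grows fastest and dominates all others.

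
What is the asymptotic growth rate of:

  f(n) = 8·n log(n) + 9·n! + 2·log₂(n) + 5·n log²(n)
Θ(n!)

Order the terms by growth rate: 2·log₂(n) ≺ 8·n log(n) ≺ 5·n log²(n) ≺ 9·n!.
The fastest-growing term 9·n! dominates as n → ∞; dropping its constant factor gives Θ(n!).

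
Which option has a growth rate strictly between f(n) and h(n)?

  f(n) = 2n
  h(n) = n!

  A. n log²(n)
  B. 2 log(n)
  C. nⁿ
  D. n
A

We need g(n) with 2n = o(g(n)) and g(n) = o(n!), i.e. O(n) ≺ g ≺ O(n!).
Check each option:
  A. n log²(n) — O(n log² n) is strictly between O(n) and O(n!) ✓
  B. 2 log(n) — O(log n) does not grow strictly faster than f(n)
  C. nⁿ — O(nⁿ) does not grow strictly slower than h(n)
  D. n — O(n) does not grow strictly faster than f(n)

Only option A (n log²(n)) lies strictly between.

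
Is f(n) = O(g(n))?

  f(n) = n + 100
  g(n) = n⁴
True

f(n) = n + 100 is O(n), and g(n) = n⁴ is O(n⁴).
Since O(n) ⊆ O(n⁴) (f grows no faster than g), f(n) = O(g(n)) is true.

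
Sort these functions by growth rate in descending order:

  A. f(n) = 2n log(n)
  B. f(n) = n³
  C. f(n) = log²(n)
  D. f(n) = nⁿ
D > B > A > C

Comparing growth rates:
D = nⁿ is O(nⁿ)
B = n³ is O(n³)
A = 2n log(n) is O(n log n)
C = log²(n) is O(log² n)

Therefore, the order from fastest to slowest is: D > B > A > C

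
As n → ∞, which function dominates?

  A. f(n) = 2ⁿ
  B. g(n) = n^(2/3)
A

f(n) = 2ⁿ is O(2ⁿ), while g(n) = n^(2/3) is O(n^(2/3)).
Since O(2ⁿ) grows faster than O(n^(2/3)), f(n) dominates.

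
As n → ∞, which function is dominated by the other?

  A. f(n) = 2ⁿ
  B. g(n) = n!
A

f(n) = 2ⁿ is O(2ⁿ), while g(n) = n! is O(n!).
Since O(2ⁿ) grows slower than O(n!), f(n) is dominated.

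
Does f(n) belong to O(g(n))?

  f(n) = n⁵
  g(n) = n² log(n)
False

f(n) = n⁵ is O(n⁵), and g(n) = n² log(n) is O(n² log n).
Since O(n⁵) grows faster than O(n² log n), f(n) = O(g(n)) is false.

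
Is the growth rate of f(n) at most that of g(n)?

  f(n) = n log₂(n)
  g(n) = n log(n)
True

f(n) = n log₂(n) and g(n) = n log(n) are both O(n log n).
Big-O permits equal growth rates (f ≤ c·g for some c), so f(n) = O(g(n)) is true.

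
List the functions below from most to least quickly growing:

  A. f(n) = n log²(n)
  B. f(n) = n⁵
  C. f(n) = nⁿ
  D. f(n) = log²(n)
C > B > A > D

Comparing growth rates:
C = nⁿ is O(nⁿ)
B = n⁵ is O(n⁵)
A = n log²(n) is O(n log² n)
D = log²(n) is O(log² n)

Therefore, the order from fastest to slowest is: C > B > A > D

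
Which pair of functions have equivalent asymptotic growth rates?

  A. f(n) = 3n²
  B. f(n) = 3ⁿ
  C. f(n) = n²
A and C

Examining each function:
  A. 3n² is O(n²)
  B. 3ⁿ is O(3ⁿ)
  C. n² is O(n²)

Functions A and C both have the same complexity class.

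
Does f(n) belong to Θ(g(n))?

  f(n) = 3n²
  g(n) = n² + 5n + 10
True

f(n) = 3n² and g(n) = n² + 5n + 10 are both O(n²).
Since they have the same asymptotic growth rate, f(n) = Θ(g(n)) is true.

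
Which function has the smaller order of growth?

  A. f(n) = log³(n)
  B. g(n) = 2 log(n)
B

f(n) = log³(n) is O(log³ n), while g(n) = 2 log(n) is O(log n).
Since O(log n) grows slower than O(log³ n), g(n) is dominated.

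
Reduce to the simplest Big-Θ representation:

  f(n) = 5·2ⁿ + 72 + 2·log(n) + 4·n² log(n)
Θ(2ⁿ)

Order the terms by growth rate: 72 ≺ 2·log(n) ≺ 4·n² log(n) ≺ 5·2ⁿ.
The fastest-growing term 5·2ⁿ dominates as n → ∞; dropping its constant factor gives Θ(2ⁿ).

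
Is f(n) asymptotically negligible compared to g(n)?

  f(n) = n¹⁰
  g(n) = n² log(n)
False

f(n) = n¹⁰ is O(n¹⁰), and g(n) = n² log(n) is O(n² log n).
Since O(n¹⁰) grows faster than or equal to O(n² log n), f(n) = o(g(n)) is false.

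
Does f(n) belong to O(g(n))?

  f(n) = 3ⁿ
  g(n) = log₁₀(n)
False

f(n) = 3ⁿ is O(3ⁿ), and g(n) = log₁₀(n) is O(log n).
Since O(3ⁿ) grows faster than O(log n), f(n) = O(g(n)) is false.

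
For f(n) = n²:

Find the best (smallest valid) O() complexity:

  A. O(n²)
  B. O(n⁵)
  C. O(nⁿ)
A

f(n) = n² is O(n²).
All listed options are valid Big-O bounds (upper bounds),
but O(n²) is the tightest (smallest valid bound).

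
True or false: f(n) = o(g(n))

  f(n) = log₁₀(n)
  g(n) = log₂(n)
False

f(n) = log₁₀(n) is O(log n), and g(n) = log₂(n) is O(log n).
Since they have the same growth rate, f(n) = o(g(n)) is false.
(f = o(g) requires f to grow strictly slower, not equal.)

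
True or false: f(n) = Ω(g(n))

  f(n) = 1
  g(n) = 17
True

f(n) = 1 and g(n) = 17 are both O(1).
Big-Ω permits equal growth rates (f ≥ c·g for some c > 0), so f(n) = Ω(g(n)) is true.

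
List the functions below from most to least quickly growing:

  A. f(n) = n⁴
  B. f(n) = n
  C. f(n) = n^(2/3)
A > B > C

Comparing growth rates:
A = n⁴ is O(n⁴)
B = n is O(n)
C = n^(2/3) is O(n^(2/3))

Therefore, the order from fastest to slowest is: A > B > C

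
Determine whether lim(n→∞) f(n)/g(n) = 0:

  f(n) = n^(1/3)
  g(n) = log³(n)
False

f(n) = n^(1/3) is O(n^(1/3)), and g(n) = log³(n) is O(log³ n).
Since O(n^(1/3)) grows faster than or equal to O(log³ n), f(n) = o(g(n)) is false.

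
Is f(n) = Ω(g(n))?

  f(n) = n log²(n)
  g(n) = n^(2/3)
True

f(n) = n log²(n) is O(n log² n), and g(n) = n^(2/3) is O(n^(2/3)).
Since O(n log² n) grows at least as fast as O(n^(2/3)), f(n) = Ω(g(n)) is true.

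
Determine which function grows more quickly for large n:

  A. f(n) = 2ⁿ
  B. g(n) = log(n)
A

f(n) = 2ⁿ is O(2ⁿ), while g(n) = log(n) is O(log n).
Since O(2ⁿ) grows faster than O(log n), f(n) dominates.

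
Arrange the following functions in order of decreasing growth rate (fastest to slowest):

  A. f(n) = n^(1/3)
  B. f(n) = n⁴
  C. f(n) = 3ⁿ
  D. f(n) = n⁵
C > D > B > A

Comparing growth rates:
C = 3ⁿ is O(3ⁿ)
D = n⁵ is O(n⁵)
B = n⁴ is O(n⁴)
A = n^(1/3) is O(n^(1/3))

Therefore, the order from fastest to slowest is: C > D > B > A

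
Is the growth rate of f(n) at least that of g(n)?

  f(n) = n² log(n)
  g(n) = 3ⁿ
False

f(n) = n² log(n) is O(n² log n), and g(n) = 3ⁿ is O(3ⁿ).
Since O(n² log n) grows slower than O(3ⁿ), f(n) = Ω(g(n)) is false.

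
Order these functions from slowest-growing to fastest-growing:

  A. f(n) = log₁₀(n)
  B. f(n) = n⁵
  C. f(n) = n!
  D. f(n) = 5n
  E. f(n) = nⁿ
A < D < B < C < E

Comparing growth rates:
A = log₁₀(n) is O(log n)
D = 5n is O(n)
B = n⁵ is O(n⁵)
C = n! is O(n!)
E = nⁿ is O(nⁿ)

Therefore, the order from slowest to fastest is: A < D < B < C < E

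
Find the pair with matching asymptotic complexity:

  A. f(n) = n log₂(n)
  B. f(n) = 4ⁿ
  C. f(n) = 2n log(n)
A and C

Examining each function:
  A. n log₂(n) is O(n log n)
  B. 4ⁿ is O(4ⁿ)
  C. 2n log(n) is O(n log n)

Functions A and C both have the same complexity class.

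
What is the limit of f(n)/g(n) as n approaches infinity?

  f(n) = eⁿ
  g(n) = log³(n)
∞

Since eⁿ (O(eⁿ)) grows faster than log³(n) (O(log³ n)),
the ratio f(n)/g(n) → ∞ as n → ∞.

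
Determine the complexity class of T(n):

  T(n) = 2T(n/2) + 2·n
Θ(n log n)

Master Theorem: a = 2, b = 2, f(n) = 2·n.
Compute the critical exponent d = log₂(2) = 1.
Compare f(n) = Θ(n) against n^d:
  k = 1 = d, so f(n) = Θ(n^d) — Case 2.
  Work is balanced across levels: T(n) = Θ(n^d log n) = Θ(n log n).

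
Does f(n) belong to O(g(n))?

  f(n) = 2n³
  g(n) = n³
True

f(n) = 2n³ and g(n) = n³ are both O(n³).
Big-O permits equal growth rates (f ≤ c·g for some c), so f(n) = O(g(n)) is true.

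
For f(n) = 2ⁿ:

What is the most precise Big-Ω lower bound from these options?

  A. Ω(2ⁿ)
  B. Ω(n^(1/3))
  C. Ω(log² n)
A

f(n) = 2ⁿ is Ω(2ⁿ).
All listed options are valid Big-Ω bounds (lower bounds),
but Ω(2ⁿ) is the tightest (largest valid bound).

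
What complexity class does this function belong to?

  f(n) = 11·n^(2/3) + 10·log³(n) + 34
O(n^(2/3))

The dominant term in 11·n^(2/3) + 10·log³(n) + 34 is 11·n^(2/3), which is Θ(n^(2/3)).
Lower-order terms (10·log³(n), 34) are asymptotically negligible.
Constants are absorbed, so the tightest bound is O(n^(2/3)).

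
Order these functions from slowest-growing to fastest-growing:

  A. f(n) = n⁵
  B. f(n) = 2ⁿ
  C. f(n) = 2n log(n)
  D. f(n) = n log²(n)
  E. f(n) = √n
E < C < D < A < B

Comparing growth rates:
E = √n is O(√n)
C = 2n log(n) is O(n log n)
D = n log²(n) is O(n log² n)
A = n⁵ is O(n⁵)
B = 2ⁿ is O(2ⁿ)

Therefore, the order from slowest to fastest is: E < C < D < A < B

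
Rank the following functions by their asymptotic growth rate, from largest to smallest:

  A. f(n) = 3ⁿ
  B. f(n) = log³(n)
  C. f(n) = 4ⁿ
C > A > B

Comparing growth rates:
C = 4ⁿ is O(4ⁿ)
A = 3ⁿ is O(3ⁿ)
B = log³(n) is O(log³ n)

Therefore, the order from fastest to slowest is: C > A > B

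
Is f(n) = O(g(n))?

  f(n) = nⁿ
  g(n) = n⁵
False

f(n) = nⁿ is O(nⁿ), and g(n) = n⁵ is O(n⁵).
Since O(nⁿ) grows faster than O(n⁵), f(n) = O(g(n)) is false.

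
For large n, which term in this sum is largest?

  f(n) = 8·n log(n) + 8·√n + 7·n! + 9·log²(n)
7·n!

Looking at each term:
  - 8·n log(n) is O(n log n)
  - 8·√n is O(√n)
  - 7·n! is O(n!)
  - 9·log²(n) is O(log² n)

The term 7·n! (O(n!)) grows fastest and dominates all others.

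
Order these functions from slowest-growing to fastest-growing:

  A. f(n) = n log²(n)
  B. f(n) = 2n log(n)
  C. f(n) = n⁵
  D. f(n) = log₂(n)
D < B < A < C

Comparing growth rates:
D = log₂(n) is O(log n)
B = 2n log(n) is O(n log n)
A = n log²(n) is O(n log² n)
C = n⁵ is O(n⁵)

Therefore, the order from slowest to fastest is: D < B < A < C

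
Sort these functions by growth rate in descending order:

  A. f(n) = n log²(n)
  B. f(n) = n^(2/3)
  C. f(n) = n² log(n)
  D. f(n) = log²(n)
C > A > B > D

Comparing growth rates:
C = n² log(n) is O(n² log n)
A = n log²(n) is O(n log² n)
B = n^(2/3) is O(n^(2/3))
D = log²(n) is O(log² n)

Therefore, the order from fastest to slowest is: C > A > B > D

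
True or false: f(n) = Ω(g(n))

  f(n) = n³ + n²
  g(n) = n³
True

f(n) = n³ + n² and g(n) = n³ are both O(n³).
Big-Ω permits equal growth rates (f ≥ c·g for some c > 0), so f(n) = Ω(g(n)) is true.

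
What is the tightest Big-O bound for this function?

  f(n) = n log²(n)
O(n log² n)

The dominant term in n log²(n) is n log²(n), which is Θ(n log² n).
Constants are absorbed, so the tightest bound is O(n log² n).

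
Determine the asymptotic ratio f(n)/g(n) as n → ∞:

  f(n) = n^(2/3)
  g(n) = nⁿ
0

Since n^(2/3) (O(n^(2/3))) grows slower than nⁿ (O(nⁿ)),
the ratio f(n)/g(n) → 0 as n → ∞.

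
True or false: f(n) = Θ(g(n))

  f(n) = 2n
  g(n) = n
True

f(n) = 2n and g(n) = n are both O(n).
Since they have the same asymptotic growth rate, f(n) = Θ(g(n)) is true.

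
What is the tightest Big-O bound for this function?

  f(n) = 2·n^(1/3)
O(n^(1/3))

The dominant term in 2·n^(1/3) is 2·n^(1/3), which is Θ(n^(1/3)).
Constants are absorbed, so the tightest bound is O(n^(1/3)).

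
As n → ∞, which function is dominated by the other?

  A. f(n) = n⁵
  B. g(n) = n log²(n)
B

f(n) = n⁵ is O(n⁵), while g(n) = n log²(n) is O(n log² n).
Since O(n log² n) grows slower than O(n⁵), g(n) is dominated.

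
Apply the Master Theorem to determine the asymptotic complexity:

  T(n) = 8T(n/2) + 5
Θ(n³)

Master Theorem: a = 8, b = 2, f(n) = 5.
Compute the critical exponent d = log₂(8) = 3.
Compare f(n) = Θ(1) against n^d:
  k = 0 < d = 3, so f(n) = O(n^(d-ε)) — Case 1.
  The recursion cost dominates: T(n) = Θ(n^d) = Θ(n³).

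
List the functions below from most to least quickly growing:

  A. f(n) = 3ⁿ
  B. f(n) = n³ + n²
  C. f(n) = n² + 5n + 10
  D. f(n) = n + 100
A > B > C > D

Comparing growth rates:
A = 3ⁿ is O(3ⁿ)
B = n³ + n² is O(n³)
C = n² + 5n + 10 is O(n²)
D = n + 100 is O(n)

Therefore, the order from fastest to slowest is: A > B > C > D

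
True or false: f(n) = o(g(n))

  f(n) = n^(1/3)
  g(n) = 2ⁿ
True

f(n) = n^(1/3) is O(n^(1/3)), and g(n) = 2ⁿ is O(2ⁿ).
Since O(n^(1/3)) grows strictly slower than O(2ⁿ), f(n) = o(g(n)) is true.
This means lim(n→∞) f(n)/g(n) = 0.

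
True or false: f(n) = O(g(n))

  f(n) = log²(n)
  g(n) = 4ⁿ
True

f(n) = log²(n) is O(log² n), and g(n) = 4ⁿ is O(4ⁿ).
Since O(log² n) ⊆ O(4ⁿ) (f grows no faster than g), f(n) = O(g(n)) is true.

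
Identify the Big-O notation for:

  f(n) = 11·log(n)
O(log n)

The dominant term in 11·log(n) is 11·log(n), which is Θ(log n).
Constants are absorbed, so the tightest bound is O(log n).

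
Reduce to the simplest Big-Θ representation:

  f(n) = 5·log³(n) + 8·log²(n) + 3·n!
Θ(n!)

Order the terms by growth rate: 8·log²(n) ≺ 5·log³(n) ≺ 3·n!.
The fastest-growing term 3·n! dominates as n → ∞; dropping its constant factor gives Θ(n!).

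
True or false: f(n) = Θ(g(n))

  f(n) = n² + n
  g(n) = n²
True

f(n) = n² + n and g(n) = n² are both O(n²).
Since they have the same asymptotic growth rate, f(n) = Θ(g(n)) is true.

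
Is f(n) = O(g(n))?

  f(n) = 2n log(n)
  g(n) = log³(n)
False

f(n) = 2n log(n) is O(n log n), and g(n) = log³(n) is O(log³ n).
Since O(n log n) grows faster than O(log³ n), f(n) = O(g(n)) is false.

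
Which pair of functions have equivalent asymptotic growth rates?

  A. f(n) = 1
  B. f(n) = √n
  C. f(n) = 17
A and C

Examining each function:
  A. 1 is O(1)
  B. √n is O(√n)
  C. 17 is O(1)

Functions A and C both have the same complexity class.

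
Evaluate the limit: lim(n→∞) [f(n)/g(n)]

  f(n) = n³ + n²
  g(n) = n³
1

Since n³ + n² and n³ have the same growth rate (O(n³)),
the ratio converges to a constant: 1.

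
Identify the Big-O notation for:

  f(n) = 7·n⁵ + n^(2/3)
O(n⁵)

The dominant term in 7·n⁵ + n^(2/3) is 7·n⁵, which is Θ(n⁵).
Lower-order terms (n^(2/3)) are asymptotically negligible.
Constants are absorbed, so the tightest bound is O(n⁵).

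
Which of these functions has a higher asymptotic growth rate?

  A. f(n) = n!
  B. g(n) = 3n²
A

f(n) = n! is O(n!), while g(n) = 3n² is O(n²).
Since O(n!) grows faster than O(n²), f(n) dominates.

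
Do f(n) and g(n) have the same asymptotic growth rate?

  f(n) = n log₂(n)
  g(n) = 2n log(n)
True

f(n) = n log₂(n) and g(n) = 2n log(n) are both O(n log n).
Since they have the same asymptotic growth rate, f(n) = Θ(g(n)) is true.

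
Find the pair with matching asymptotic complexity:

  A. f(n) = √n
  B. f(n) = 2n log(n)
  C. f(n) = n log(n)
B and C

Examining each function:
  A. √n is O(√n)
  B. 2n log(n) is O(n log n)
  C. n log(n) is O(n log n)

Functions B and C both have the same complexity class.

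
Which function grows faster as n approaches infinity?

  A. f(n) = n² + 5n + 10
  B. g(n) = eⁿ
B

f(n) = n² + 5n + 10 is O(n²), while g(n) = eⁿ is O(eⁿ).
Since O(eⁿ) grows faster than O(n²), g(n) dominates.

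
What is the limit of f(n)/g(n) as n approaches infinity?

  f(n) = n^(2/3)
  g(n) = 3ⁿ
0

Since n^(2/3) (O(n^(2/3))) grows slower than 3ⁿ (O(3ⁿ)),
the ratio f(n)/g(n) → 0 as n → ∞.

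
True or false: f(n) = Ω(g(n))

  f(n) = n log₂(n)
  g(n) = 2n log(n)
True

f(n) = n log₂(n) and g(n) = 2n log(n) are both O(n log n).
Big-Ω permits equal growth rates (f ≥ c·g for some c > 0), so f(n) = Ω(g(n)) is true.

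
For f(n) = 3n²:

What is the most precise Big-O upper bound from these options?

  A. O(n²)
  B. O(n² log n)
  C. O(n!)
A

f(n) = 3n² is O(n²).
All listed options are valid Big-O bounds (upper bounds),
but O(n²) is the tightest (smallest valid bound).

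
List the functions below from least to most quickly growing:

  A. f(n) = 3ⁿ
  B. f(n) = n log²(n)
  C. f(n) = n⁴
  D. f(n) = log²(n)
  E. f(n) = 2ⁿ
D < B < C < E < A

Comparing growth rates:
D = log²(n) is O(log² n)
B = n log²(n) is O(n log² n)
C = n⁴ is O(n⁴)
E = 2ⁿ is O(2ⁿ)
A = 3ⁿ is O(3ⁿ)

Therefore, the order from slowest to fastest is: D < B < C < E < A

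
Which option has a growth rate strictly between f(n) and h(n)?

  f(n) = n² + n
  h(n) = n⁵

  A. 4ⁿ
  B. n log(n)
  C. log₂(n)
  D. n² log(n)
D

We need g(n) with n² + n = o(g(n)) and g(n) = o(n⁵), i.e. O(n²) ≺ g ≺ O(n⁵).
Check each option:
  A. 4ⁿ — O(4ⁿ) does not grow strictly slower than h(n)
  B. n log(n) — O(n log n) does not grow strictly faster than f(n)
  C. log₂(n) — O(log n) does not grow strictly faster than f(n)
  D. n² log(n) — O(n² log n) is strictly between O(n²) and O(n⁵) ✓

Only option D (n² log(n)) lies strictly between.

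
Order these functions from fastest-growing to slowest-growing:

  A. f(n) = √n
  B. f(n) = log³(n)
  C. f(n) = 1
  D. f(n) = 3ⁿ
D > A > B > C

Comparing growth rates:
D = 3ⁿ is O(3ⁿ)
A = √n is O(√n)
B = log³(n) is O(log³ n)
C = 1 is O(1)

Therefore, the order from fastest to slowest is: D > A > B > C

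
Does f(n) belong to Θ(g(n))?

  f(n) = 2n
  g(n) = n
True

f(n) = 2n and g(n) = n are both O(n).
Since they have the same asymptotic growth rate, f(n) = Θ(g(n)) is true.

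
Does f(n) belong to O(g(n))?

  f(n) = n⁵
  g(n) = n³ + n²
False

f(n) = n⁵ is O(n⁵), and g(n) = n³ + n² is O(n³).
Since O(n⁵) grows faster than O(n³), f(n) = O(g(n)) is false.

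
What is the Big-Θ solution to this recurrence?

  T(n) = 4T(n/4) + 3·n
Θ(n log n)

Master Theorem: a = 4, b = 4, f(n) = 3·n.
Compute the critical exponent d = log₄(4) = 1.
Compare f(n) = Θ(n) against n^d:
  k = 1 = d, so f(n) = Θ(n^d) — Case 2.
  Work is balanced across levels: T(n) = Θ(n^d log n) = Θ(n log n).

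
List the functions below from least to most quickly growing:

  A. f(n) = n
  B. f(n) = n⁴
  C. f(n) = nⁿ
A < B < C

Comparing growth rates:
A = n is O(n)
B = n⁴ is O(n⁴)
C = nⁿ is O(nⁿ)

Therefore, the order from slowest to fastest is: A < B < C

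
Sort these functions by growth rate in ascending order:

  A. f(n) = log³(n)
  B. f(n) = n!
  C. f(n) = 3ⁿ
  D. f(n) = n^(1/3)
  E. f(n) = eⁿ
A < D < E < C < B

Comparing growth rates:
A = log³(n) is O(log³ n)
D = n^(1/3) is O(n^(1/3))
E = eⁿ is O(eⁿ)
C = 3ⁿ is O(3ⁿ)
B = n! is O(n!)

Therefore, the order from slowest to fastest is: A < D < E < C < B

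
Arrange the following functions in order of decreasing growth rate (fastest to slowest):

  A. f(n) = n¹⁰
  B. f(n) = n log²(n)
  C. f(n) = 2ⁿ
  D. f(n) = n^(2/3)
C > A > B > D

Comparing growth rates:
C = 2ⁿ is O(2ⁿ)
A = n¹⁰ is O(n¹⁰)
B = n log²(n) is O(n log² n)
D = n^(2/3) is O(n^(2/3))

Therefore, the order from fastest to slowest is: C > A > B > D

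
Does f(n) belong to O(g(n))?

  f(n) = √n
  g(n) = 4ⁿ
True

f(n) = √n is O(√n), and g(n) = 4ⁿ is O(4ⁿ).
Since O(√n) ⊆ O(4ⁿ) (f grows no faster than g), f(n) = O(g(n)) is true.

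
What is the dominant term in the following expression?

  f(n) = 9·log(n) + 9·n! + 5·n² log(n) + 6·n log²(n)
9·n!

Looking at each term:
  - 9·log(n) is O(log n)
  - 9·n! is O(n!)
  - 5·n² log(n) is O(n² log n)
  - 6·n log²(n) is O(n log² n)

The term 9·n! (O(n!)) grows fastest and dominates all others.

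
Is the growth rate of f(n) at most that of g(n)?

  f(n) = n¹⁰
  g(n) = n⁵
False

f(n) = n¹⁰ is O(n¹⁰), and g(n) = n⁵ is O(n⁵).
Since O(n¹⁰) grows faster than O(n⁵), f(n) = O(g(n)) is false.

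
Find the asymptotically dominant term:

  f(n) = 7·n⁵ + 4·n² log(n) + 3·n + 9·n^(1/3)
7·n⁵

Looking at each term:
  - 7·n⁵ is O(n⁵)
  - 4·n² log(n) is O(n² log n)
  - 3·n is O(n)
  - 9·n^(1/3) is O(n^(1/3))

The term 7·n⁵ (O(n⁵)) grows fastest and dominates all others.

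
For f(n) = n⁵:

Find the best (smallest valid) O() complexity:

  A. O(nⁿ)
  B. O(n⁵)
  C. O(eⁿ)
B

f(n) = n⁵ is O(n⁵).
All listed options are valid Big-O bounds (upper bounds),
but O(n⁵) is the tightest (smallest valid bound).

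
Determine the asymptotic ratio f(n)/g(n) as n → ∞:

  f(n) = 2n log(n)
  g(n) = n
∞

Since 2n log(n) (O(n log n)) grows faster than n (O(n)),
the ratio f(n)/g(n) → ∞ as n → ∞.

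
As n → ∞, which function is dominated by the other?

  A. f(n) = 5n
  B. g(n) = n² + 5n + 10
A

f(n) = 5n is O(n), while g(n) = n² + 5n + 10 is O(n²).
Since O(n) grows slower than O(n²), f(n) is dominated.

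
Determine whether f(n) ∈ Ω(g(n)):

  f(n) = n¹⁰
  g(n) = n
True

f(n) = n¹⁰ is O(n¹⁰), and g(n) = n is O(n).
Since O(n¹⁰) grows at least as fast as O(n), f(n) = Ω(g(n)) is true.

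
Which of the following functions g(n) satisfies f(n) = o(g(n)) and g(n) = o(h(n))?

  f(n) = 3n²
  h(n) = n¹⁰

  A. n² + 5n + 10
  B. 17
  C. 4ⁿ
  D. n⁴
D

We need g(n) with 3n² = o(g(n)) and g(n) = o(n¹⁰), i.e. O(n²) ≺ g ≺ O(n¹⁰).
Check each option:
  A. n² + 5n + 10 — O(n²) does not grow strictly faster than f(n)
  B. 17 — O(1) does not grow strictly faster than f(n)
  C. 4ⁿ — O(4ⁿ) does not grow strictly slower than h(n)
  D. n⁴ — O(n⁴) is strictly between O(n²) and O(n¹⁰) ✓

Only option D (n⁴) lies strictly between.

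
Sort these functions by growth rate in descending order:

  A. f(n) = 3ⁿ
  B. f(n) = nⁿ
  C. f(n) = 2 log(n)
B > A > C

Comparing growth rates:
B = nⁿ is O(nⁿ)
A = 3ⁿ is O(3ⁿ)
C = 2 log(n) is O(log n)

Therefore, the order from fastest to slowest is: B > A > C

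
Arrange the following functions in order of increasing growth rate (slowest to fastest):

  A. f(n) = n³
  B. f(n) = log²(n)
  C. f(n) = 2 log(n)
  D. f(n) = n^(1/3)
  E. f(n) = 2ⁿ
C < B < D < A < E

Comparing growth rates:
C = 2 log(n) is O(log n)
B = log²(n) is O(log² n)
D = n^(1/3) is O(n^(1/3))
A = n³ is O(n³)
E = 2ⁿ is O(2ⁿ)

Therefore, the order from slowest to fastest is: C < B < D < A < E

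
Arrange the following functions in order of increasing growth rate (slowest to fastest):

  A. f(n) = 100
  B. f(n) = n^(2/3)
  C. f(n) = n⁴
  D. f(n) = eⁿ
A < B < C < D

Comparing growth rates:
A = 100 is O(1)
B = n^(2/3) is O(n^(2/3))
C = n⁴ is O(n⁴)
D = eⁿ is O(eⁿ)

Therefore, the order from slowest to fastest is: A < B < C < D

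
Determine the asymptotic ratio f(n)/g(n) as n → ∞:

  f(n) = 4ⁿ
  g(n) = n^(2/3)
∞

Since 4ⁿ (O(4ⁿ)) grows faster than n^(2/3) (O(n^(2/3))),
the ratio f(n)/g(n) → ∞ as n → ∞.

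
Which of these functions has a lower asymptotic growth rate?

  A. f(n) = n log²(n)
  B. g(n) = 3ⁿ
A

f(n) = n log²(n) is O(n log² n), while g(n) = 3ⁿ is O(3ⁿ).
Since O(n log² n) grows slower than O(3ⁿ), f(n) is dominated.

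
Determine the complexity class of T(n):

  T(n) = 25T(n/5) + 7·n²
Θ(n² log n)

Master Theorem: a = 25, b = 5, f(n) = 7·n².
Compute the critical exponent d = log₅(25) = 2.
Compare f(n) = Θ(n²) against n^d:
  k = 2 = d, so f(n) = Θ(n^d) — Case 2.
  Work is balanced across levels: T(n) = Θ(n^d log n) = Θ(n² log n).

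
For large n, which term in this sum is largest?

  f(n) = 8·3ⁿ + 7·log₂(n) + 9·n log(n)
8·3ⁿ

Looking at each term:
  - 8·3ⁿ is O(3ⁿ)
  - 7·log₂(n) is O(log n)
  - 9·n log(n) is O(n log n)

The term 8·3ⁿ (O(3ⁿ)) grows fastest and dominates all others.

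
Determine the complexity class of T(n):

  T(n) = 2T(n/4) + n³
Θ(n³)

Master Theorem: a = 2, b = 4, f(n) = n³.
Compute the critical exponent d = log₄(2) = 0.500.
Compare f(n) = Θ(n³) against n^d:
  k = 3 > d = 0.500, so f(n) = Ω(n^(d+ε)) — Case 3.
  Regularity: a·(n/b)^3/n^3 = a/b^3 = 2/64 < 1 ✓.
  The top-level work dominates: T(n) = Θ(f(n)) = Θ(n³).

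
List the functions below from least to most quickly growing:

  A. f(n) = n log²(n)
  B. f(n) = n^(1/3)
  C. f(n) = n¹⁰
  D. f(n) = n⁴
B < A < D < C

Comparing growth rates:
B = n^(1/3) is O(n^(1/3))
A = n log²(n) is O(n log² n)
D = n⁴ is O(n⁴)
C = n¹⁰ is O(n¹⁰)

Therefore, the order from slowest to fastest is: B < A < D < C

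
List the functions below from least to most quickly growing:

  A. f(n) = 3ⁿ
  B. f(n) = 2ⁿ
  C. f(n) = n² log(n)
C < B < A

Comparing growth rates:
C = n² log(n) is O(n² log n)
B = 2ⁿ is O(2ⁿ)
A = 3ⁿ is O(3ⁿ)

Therefore, the order from slowest to fastest is: C < B < A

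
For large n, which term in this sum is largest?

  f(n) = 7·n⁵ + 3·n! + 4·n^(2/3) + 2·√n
3·n!

Looking at each term:
  - 7·n⁵ is O(n⁵)
  - 3·n! is O(n!)
  - 4·n^(2/3) is O(n^(2/3))
  - 2·√n is O(√n)

The term 3·n! (O(n!)) grows fastest and dominates all others.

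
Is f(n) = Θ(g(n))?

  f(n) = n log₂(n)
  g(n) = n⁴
False

f(n) = n log₂(n) is O(n log n), and g(n) = n⁴ is O(n⁴).
Since they have different growth rates, f(n) = Θ(g(n)) is false.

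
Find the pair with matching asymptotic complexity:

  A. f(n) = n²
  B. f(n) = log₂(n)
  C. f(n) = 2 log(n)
B and C

Examining each function:
  A. n² is O(n²)
  B. log₂(n) is O(log n)
  C. 2 log(n) is O(log n)

Functions B and C both have the same complexity class.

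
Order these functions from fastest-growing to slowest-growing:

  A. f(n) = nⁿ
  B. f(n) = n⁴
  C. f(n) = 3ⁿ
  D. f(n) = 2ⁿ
A > C > D > B

Comparing growth rates:
A = nⁿ is O(nⁿ)
C = 3ⁿ is O(3ⁿ)
D = 2ⁿ is O(2ⁿ)
B = n⁴ is O(n⁴)

Therefore, the order from fastest to slowest is: A > C > D > B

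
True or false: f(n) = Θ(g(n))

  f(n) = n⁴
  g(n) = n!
False

f(n) = n⁴ is O(n⁴), and g(n) = n! is O(n!).
Since they have different growth rates, f(n) = Θ(g(n)) is false.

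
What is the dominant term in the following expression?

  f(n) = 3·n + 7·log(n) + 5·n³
5·n³

Looking at each term:
  - 3·n is O(n)
  - 7·log(n) is O(log n)
  - 5·n³ is O(n³)

The term 5·n³ (O(n³)) grows fastest and dominates all others.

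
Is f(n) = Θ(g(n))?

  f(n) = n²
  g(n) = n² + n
True

f(n) = n² and g(n) = n² + n are both O(n²).
Since they have the same asymptotic growth rate, f(n) = Θ(g(n)) is true.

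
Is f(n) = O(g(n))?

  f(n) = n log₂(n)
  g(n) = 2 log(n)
False

f(n) = n log₂(n) is O(n log n), and g(n) = 2 log(n) is O(log n).
Since O(n log n) grows faster than O(log n), f(n) = O(g(n)) is false.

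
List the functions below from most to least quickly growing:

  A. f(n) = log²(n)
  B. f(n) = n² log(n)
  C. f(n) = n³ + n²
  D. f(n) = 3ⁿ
D > C > B > A

Comparing growth rates:
D = 3ⁿ is O(3ⁿ)
C = n³ + n² is O(n³)
B = n² log(n) is O(n² log n)
A = log²(n) is O(log² n)

Therefore, the order from fastest to slowest is: D > C > B > A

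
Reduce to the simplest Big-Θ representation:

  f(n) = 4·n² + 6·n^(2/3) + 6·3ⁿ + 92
Θ(3ⁿ)

Order the terms by growth rate: 92 ≺ 6·n^(2/3) ≺ 4·n² ≺ 6·3ⁿ.
The fastest-growing term 6·3ⁿ dominates as n → ∞; dropping its constant factor gives Θ(3ⁿ).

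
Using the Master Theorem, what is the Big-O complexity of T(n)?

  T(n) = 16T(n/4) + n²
Θ(n² log n)

Master Theorem: a = 16, b = 4, f(n) = n².
Compute the critical exponent d = log₄(16) = 2.
Compare f(n) = Θ(n²) against n^d:
  k = 2 = d, so f(n) = Θ(n^d) — Case 2.
  Work is balanced across levels: T(n) = Θ(n^d log n) = Θ(n² log n).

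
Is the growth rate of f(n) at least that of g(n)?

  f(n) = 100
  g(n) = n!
False

f(n) = 100 is O(1), and g(n) = n! is O(n!).
Since O(1) grows slower than O(n!), f(n) = Ω(g(n)) is false.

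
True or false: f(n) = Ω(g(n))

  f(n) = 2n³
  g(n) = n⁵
False

f(n) = 2n³ is O(n³), and g(n) = n⁵ is O(n⁵).
Since O(n³) grows slower than O(n⁵), f(n) = Ω(g(n)) is false.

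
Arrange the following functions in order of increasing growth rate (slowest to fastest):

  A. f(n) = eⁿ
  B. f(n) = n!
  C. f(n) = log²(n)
C < A < B

Comparing growth rates:
C = log²(n) is O(log² n)
A = eⁿ is O(eⁿ)
B = n! is O(n!)

Therefore, the order from slowest to fastest is: C < A < B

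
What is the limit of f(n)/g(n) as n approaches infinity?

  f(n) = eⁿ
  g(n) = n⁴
∞

Since eⁿ (O(eⁿ)) grows faster than n⁴ (O(n⁴)),
the ratio f(n)/g(n) → ∞ as n → ∞.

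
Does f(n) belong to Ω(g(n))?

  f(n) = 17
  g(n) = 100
True

f(n) = 17 and g(n) = 100 are both O(1).
Big-Ω permits equal growth rates (f ≥ c·g for some c > 0), so f(n) = Ω(g(n)) is true.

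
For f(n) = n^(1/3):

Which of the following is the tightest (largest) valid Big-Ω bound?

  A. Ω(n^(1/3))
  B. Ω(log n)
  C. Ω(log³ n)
A

f(n) = n^(1/3) is Ω(n^(1/3)).
All listed options are valid Big-Ω bounds (lower bounds),
but Ω(n^(1/3)) is the tightest (largest valid bound).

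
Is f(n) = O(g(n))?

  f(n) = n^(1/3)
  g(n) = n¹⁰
True

f(n) = n^(1/3) is O(n^(1/3)), and g(n) = n¹⁰ is O(n¹⁰).
Since O(n^(1/3)) ⊆ O(n¹⁰) (f grows no faster than g), f(n) = O(g(n)) is true.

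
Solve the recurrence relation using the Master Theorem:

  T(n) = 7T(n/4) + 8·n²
Θ(n²)

Master Theorem: a = 7, b = 4, f(n) = 8·n².
Compute the critical exponent d = log₄(7) = 1.404.
Compare f(n) = Θ(n²) against n^d:
  k = 2 > d = 1.404, so f(n) = Ω(n^(d+ε)) — Case 3.
  Regularity: a·(n/b)^2/n^2 = a/b^2 = 7/16 < 1 ✓.
  The top-level work dominates: T(n) = Θ(f(n)) = Θ(n²).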